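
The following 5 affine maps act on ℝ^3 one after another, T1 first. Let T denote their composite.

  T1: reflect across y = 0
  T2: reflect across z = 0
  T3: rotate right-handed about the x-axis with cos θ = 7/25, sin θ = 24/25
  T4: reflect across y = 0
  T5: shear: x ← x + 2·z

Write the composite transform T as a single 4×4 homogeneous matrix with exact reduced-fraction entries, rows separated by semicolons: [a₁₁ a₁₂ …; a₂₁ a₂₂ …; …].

T1 = [1 0 0 0; 0 -1 0 0; 0 0 1 0; 0 0 0 1]
T2·T1 = [1 0 0 0; 0 -1 0 0; 0 0 -1 0; 0 0 0 1]
T3·…·T1 = [1 0 0 0; 0 -7/25 24/25 0; 0 -24/25 -7/25 0; 0 0 0 1]
T4·…·T1 = [1 0 0 0; 0 7/25 -24/25 0; 0 -24/25 -7/25 0; 0 0 0 1]
T5·…·T1 = [1 -48/25 -14/25 0; 0 7/25 -24/25 0; 0 -24/25 -7/25 0; 0 0 0 1]

T = [1 -48/25 -14/25 0; 0 7/25 -24/25 0; 0 -24/25 -7/25 0; 0 0 0 1]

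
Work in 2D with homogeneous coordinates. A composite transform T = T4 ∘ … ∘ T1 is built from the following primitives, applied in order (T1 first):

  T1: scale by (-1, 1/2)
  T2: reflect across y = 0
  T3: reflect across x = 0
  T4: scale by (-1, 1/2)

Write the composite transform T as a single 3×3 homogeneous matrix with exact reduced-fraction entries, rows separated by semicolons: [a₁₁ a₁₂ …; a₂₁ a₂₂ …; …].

T = [-1 0 0; 0 -1/4 0; 0 0 1]

T1 = [-1 0 0; 0 1/2 0; 0 0 1]
T2·T1 = [-1 0 0; 0 -1/2 0; 0 0 1]
T3·…·T1 = [1 0 0; 0 -1/2 0; 0 0 1]
T4·…·T1 = [-1 0 0; 0 -1/4 0; 0 0 1]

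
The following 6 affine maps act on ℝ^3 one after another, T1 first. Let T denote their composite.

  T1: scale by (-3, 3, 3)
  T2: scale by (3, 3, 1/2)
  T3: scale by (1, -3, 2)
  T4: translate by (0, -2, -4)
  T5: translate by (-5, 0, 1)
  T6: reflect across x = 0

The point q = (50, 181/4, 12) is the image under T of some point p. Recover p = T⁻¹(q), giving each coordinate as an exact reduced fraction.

T1 = [-3 0 0 0; 0 3 0 0; 0 0 3 0; 0 0 0 1]
T2·T1 = [-9 0 0 0; 0 9 0 0; 0 0 3/2 0; 0 0 0 1]
T3·…·T1 = [-9 0 0 0; 0 -27 0 0; 0 0 3 0; 0 0 0 1]
T4·…·T1 = [-9 0 0 0; 0 -27 0 -2; 0 0 3 -4; 0 0 0 1]
T5·…·T1 = [-9 0 0 -5; 0 -27 0 -2; 0 0 3 -3; 0 0 0 1]
T6·…·T1 = [9 0 0 5; 0 -27 0 -2; 0 0 3 -3; 0 0 0 1]
det M = -729; M⁻¹ = [1/9 0 0 -5/9; 0 -1/27 0 -2/27; 0 0 1/3 1; 0 0 0 1]
M⁻¹ · (50, 181/4, 12)ᵀ = (5, -7/4, 5)ᵀ

p = (5, -7/4, 5)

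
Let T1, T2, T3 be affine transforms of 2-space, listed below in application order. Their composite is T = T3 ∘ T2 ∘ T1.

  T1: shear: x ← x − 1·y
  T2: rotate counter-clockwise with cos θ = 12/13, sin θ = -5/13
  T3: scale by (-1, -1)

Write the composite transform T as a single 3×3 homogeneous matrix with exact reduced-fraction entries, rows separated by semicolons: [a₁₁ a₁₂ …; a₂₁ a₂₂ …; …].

T1 = [1 -1 0; 0 1 0; 0 0 1]
T2·T1 = [12/13 -7/13 0; -5/13 17/13 0; 0 0 1]
T3·…·T1 = [-12/13 7/13 0; 5/13 -17/13 0; 0 0 1]

T = [-12/13 7/13 0; 5/13 -17/13 0; 0 0 1]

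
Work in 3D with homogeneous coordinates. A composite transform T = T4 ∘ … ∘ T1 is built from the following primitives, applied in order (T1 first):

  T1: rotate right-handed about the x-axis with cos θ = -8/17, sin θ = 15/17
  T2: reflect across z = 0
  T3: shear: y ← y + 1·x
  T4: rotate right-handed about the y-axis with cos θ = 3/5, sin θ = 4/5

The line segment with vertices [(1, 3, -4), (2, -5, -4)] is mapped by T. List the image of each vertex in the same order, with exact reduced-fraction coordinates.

image vertices: (-257/85, 53/17, -299/85), (274/85, 134/17, -7/85)

T1 rotate right-handed about the x-axis with cos θ = -8/17, sin θ = 15/17: (1, 3, -4) → (1, 36/17, 77/17); (2, -5, -4) → (2, 100/17, -43/17)
T2 reflect across z = 0: (1, 36/17, 77/17) → (1, 36/17, -77/17); (2, 100/17, -43/17) → (2, 100/17, 43/17)
T3 shear: y ← y + 1·x: (1, 36/17, -77/17) → (1, 53/17, -77/17); (2, 100/17, 43/17) → (2, 134/17, 43/17)
T4 rotate right-handed about the y-axis with cos θ = 3/5, sin θ = 4/5: (1, 53/17, -77/17) → (-257/85, 53/17, -299/85); (2, 134/17, 43/17) → (274/85, 134/17, -7/85)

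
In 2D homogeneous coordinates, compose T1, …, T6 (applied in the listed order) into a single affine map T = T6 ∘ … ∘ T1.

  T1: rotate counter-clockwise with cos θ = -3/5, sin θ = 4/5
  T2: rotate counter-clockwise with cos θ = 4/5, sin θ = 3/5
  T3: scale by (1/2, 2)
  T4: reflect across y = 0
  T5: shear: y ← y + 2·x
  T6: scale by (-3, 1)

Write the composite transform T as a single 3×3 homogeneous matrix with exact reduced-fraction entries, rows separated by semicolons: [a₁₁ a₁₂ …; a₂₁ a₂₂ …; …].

T1 = [-3/5 -4/5 0; 4/5 -3/5 0; 0 0 1]
T2·T1 = [-24/25 -7/25 0; 7/25 -24/25 0; 0 0 1]
T3·…·T1 = [-12/25 -7/50 0; 14/25 -48/25 0; 0 0 1]
T4·…·T1 = [-12/25 -7/50 0; -14/25 48/25 0; 0 0 1]
T5·…·T1 = [-12/25 -7/50 0; -38/25 41/25 0; 0 0 1]
T6·…·T1 = [36/25 21/50 0; -38/25 41/25 0; 0 0 1]

T = [36/25 21/50 0; -38/25 41/25 0; 0 0 1]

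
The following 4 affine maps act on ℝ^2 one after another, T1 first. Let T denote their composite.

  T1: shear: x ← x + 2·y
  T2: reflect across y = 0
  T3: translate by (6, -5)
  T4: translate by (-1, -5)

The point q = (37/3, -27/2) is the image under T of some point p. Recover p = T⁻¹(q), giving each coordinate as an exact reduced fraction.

p = (1/3, 7/2)

T1 = [1 2 0; 0 1 0; 0 0 1]
T2·T1 = [1 2 0; 0 -1 0; 0 0 1]
T3·…·T1 = [1 2 6; 0 -1 -5; 0 0 1]
T4·…·T1 = [1 2 5; 0 -1 -10; 0 0 1]
det M = -1; M⁻¹ = [1 2 15; 0 -1 -10; 0 0 1]
M⁻¹ · (37/3, -27/2)ᵀ = (1/3, 7/2)ᵀ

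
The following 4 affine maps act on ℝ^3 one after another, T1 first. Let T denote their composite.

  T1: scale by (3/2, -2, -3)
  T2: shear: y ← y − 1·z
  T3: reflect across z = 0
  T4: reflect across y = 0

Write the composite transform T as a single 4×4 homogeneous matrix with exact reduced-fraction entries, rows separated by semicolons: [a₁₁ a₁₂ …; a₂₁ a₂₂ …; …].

T1 = [3/2 0 0 0; 0 -2 0 0; 0 0 -3 0; 0 0 0 1]
T2·T1 = [3/2 0 0 0; 0 -2 3 0; 0 0 -3 0; 0 0 0 1]
T3·…·T1 = [3/2 0 0 0; 0 -2 3 0; 0 0 3 0; 0 0 0 1]
T4·…·T1 = [3/2 0 0 0; 0 2 -3 0; 0 0 3 0; 0 0 0 1]

T = [3/2 0 0 0; 0 2 -3 0; 0 0 3 0; 0 0 0 1]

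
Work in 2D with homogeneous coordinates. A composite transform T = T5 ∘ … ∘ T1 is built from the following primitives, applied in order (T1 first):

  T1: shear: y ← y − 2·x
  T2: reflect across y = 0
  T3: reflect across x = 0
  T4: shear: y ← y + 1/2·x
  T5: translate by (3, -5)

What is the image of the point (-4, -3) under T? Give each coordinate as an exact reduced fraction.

T1 shear: y ← y − 2·x: (-4, -3) → (-4, 5)
T2 reflect across y = 0: (-4, 5) → (-4, -5)
T3 reflect across x = 0: (-4, -5) → (4, -5)
T4 shear: y ← y + 1/2·x: (4, -5) → (4, -3)
T5 translate by (3, -5): (4, -3) → (7, -8)

T(p) = (7, -8)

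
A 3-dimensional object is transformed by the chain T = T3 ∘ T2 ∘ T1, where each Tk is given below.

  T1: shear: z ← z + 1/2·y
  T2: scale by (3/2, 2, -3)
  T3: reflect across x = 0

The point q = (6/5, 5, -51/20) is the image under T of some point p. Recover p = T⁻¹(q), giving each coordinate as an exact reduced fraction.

T1 = [1 0 0 0; 0 1 0 0; 0 1/2 1 0; 0 0 0 1]
T2·T1 = [3/2 0 0 0; 0 2 0 0; 0 -3/2 -3 0; 0 0 0 1]
T3·…·T1 = [-3/2 0 0 0; 0 2 0 0; 0 -3/2 -3 0; 0 0 0 1]
det M = 9; M⁻¹ = [-2/3 0 0 0; 0 1/2 0 0; 0 -1/4 -1/3 0; 0 0 0 1]
M⁻¹ · (6/5, 5, -51/20)ᵀ = (-4/5, 5/2, -2/5)ᵀ

p = (-4/5, 5/2, -2/5)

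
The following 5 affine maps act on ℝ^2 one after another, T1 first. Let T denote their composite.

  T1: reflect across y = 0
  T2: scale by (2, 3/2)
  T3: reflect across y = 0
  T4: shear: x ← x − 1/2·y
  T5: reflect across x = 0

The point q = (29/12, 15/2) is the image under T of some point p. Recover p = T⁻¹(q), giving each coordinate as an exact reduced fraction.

p = (2/3, 5)

T1 = [1 0 0; 0 -1 0; 0 0 1]
T2·T1 = [2 0 0; 0 -3/2 0; 0 0 1]
T3·…·T1 = [2 0 0; 0 3/2 0; 0 0 1]
T4·…·T1 = [2 -3/4 0; 0 3/2 0; 0 0 1]
T5·…·T1 = [-2 3/4 0; 0 3/2 0; 0 0 1]
det M = -3; M⁻¹ = [-1/2 1/4 0; 0 2/3 0; 0 0 1]
M⁻¹ · (29/12, 15/2)ᵀ = (2/3, 5)ᵀ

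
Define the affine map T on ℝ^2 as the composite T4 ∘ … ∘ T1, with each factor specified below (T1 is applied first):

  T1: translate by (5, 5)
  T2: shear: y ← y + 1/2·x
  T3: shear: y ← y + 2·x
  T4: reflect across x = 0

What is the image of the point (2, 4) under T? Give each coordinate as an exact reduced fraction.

T1 translate by (5, 5): (2, 4) → (7, 9)
T2 shear: y ← y + 1/2·x: (7, 9) → (7, 25/2)
T3 shear: y ← y + 2·x: (7, 25/2) → (7, 53/2)
T4 reflect across x = 0: (7, 53/2) → (-7, 53/2)

T(p) = (-7, 53/2)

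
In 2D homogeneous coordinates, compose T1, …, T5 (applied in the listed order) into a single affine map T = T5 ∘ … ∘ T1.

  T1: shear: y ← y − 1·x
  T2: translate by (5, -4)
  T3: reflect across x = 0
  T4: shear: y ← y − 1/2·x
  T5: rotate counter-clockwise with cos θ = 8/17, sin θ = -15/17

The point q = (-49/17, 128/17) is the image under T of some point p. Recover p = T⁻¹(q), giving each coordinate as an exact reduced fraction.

p = (3, 4)

T1 = [1 0 0; -1 1 0; 0 0 1]
T2·T1 = [1 0 5; -1 1 -4; 0 0 1]
T3·…·T1 = [-1 0 -5; -1 1 -4; 0 0 1]
T4·…·T1 = [-1 0 -5; -1/2 1 -3/2; 0 0 1]
T5·…·T1 = [-31/34 15/17 -125/34; 11/17 8/17 63/17; 0 0 1]
det M = -1; M⁻¹ = [-8/17 15/17 -5; 11/17 31/34 -1; 0 0 1]
M⁻¹ · (-49/17, 128/17)ᵀ = (3, 4)ᵀ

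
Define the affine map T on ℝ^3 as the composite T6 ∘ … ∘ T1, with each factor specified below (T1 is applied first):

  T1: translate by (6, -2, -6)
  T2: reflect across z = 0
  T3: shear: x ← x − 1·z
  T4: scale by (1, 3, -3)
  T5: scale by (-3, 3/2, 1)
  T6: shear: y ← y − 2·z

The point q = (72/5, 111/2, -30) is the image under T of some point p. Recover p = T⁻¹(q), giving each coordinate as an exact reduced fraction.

T1 = [1 0 0 6; 0 1 0 -2; 0 0 1 -6; 0 0 0 1]
T2·T1 = [1 0 0 6; 0 1 0 -2; 0 0 -1 6; 0 0 0 1]
T3·…·T1 = [1 0 1 0; 0 1 0 -2; 0 0 -1 6; 0 0 0 1]
T4·…·T1 = [1 0 1 0; 0 3 0 -6; 0 0 3 -18; 0 0 0 1]
T5·…·T1 = [-3 0 -3 0; 0 9/2 0 -9; 0 0 3 -18; 0 0 0 1]
T6·…·T1 = [-3 0 -3 0; 0 9/2 -6 27; 0 0 3 -18; 0 0 0 1]
det M = -81/2; M⁻¹ = [-1/3 0 -1/3 -6; 0 2/9 4/9 2; 0 0 1/3 6; 0 0 0 1]
M⁻¹ · (72/5, 111/2, -30)ᵀ = (-4/5, 1, -4)ᵀ

p = (-4/5, 1, -4)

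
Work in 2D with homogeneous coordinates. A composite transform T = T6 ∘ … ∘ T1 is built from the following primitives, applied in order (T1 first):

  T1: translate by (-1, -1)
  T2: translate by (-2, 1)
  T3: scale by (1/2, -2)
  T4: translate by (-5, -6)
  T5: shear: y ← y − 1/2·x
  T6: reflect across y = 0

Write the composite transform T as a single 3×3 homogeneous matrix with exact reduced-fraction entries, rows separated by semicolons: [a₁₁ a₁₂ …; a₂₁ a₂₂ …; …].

T1 = [1 0 -1; 0 1 -1; 0 0 1]
T2·T1 = [1 0 -3; 0 1 0; 0 0 1]
T3·…·T1 = [1/2 0 -3/2; 0 -2 0; 0 0 1]
T4·…·T1 = [1/2 0 -13/2; 0 -2 -6; 0 0 1]
T5·…·T1 = [1/2 0 -13/2; -1/4 -2 -11/4; 0 0 1]
T6·…·T1 = [1/2 0 -13/2; 1/4 2 11/4; 0 0 1]

T = [1/2 0 -13/2; 1/4 2 11/4; 0 0 1]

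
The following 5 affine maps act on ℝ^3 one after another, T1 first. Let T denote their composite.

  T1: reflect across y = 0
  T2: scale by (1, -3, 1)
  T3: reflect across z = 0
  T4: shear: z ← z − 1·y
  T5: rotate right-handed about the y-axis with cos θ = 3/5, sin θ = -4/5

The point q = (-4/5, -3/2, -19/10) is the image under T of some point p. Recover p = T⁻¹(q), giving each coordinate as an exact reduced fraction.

p = (-2, -1/2, 2)

T1 = [1 0 0 0; 0 -1 0 0; 0 0 1 0; 0 0 0 1]
T2·T1 = [1 0 0 0; 0 3 0 0; 0 0 1 0; 0 0 0 1]
T3·…·T1 = [1 0 0 0; 0 3 0 0; 0 0 -1 0; 0 0 0 1]
T4·…·T1 = [1 0 0 0; 0 3 0 0; 0 -3 -1 0; 0 0 0 1]
T5·…·T1 = [3/5 12/5 4/5 0; 0 3 0 0; 4/5 -9/5 -3/5 0; 0 0 0 1]
det M = -3; M⁻¹ = [3/5 0 4/5 0; 0 1/3 0 0; 4/5 -1 -3/5 0; 0 0 0 1]
M⁻¹ · (-4/5, -3/2, -19/10)ᵀ = (-2, -1/2, 2)ᵀ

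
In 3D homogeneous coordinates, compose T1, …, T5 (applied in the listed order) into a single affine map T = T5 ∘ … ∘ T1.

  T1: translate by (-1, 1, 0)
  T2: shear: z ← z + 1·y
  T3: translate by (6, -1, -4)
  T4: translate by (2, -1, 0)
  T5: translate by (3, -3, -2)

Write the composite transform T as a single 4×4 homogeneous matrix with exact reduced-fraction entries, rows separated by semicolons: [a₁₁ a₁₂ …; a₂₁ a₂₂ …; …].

T1 = [1 0 0 -1; 0 1 0 1; 0 0 1 0; 0 0 0 1]
T2·T1 = [1 0 0 -1; 0 1 0 1; 0 1 1 1; 0 0 0 1]
T3·…·T1 = [1 0 0 5; 0 1 0 0; 0 1 1 -3; 0 0 0 1]
T4·…·T1 = [1 0 0 7; 0 1 0 -1; 0 1 1 -3; 0 0 0 1]
T5·…·T1 = [1 0 0 10; 0 1 0 -4; 0 1 1 -5; 0 0 0 1]

T = [1 0 0 10; 0 1 0 -4; 0 1 1 -5; 0 0 0 1]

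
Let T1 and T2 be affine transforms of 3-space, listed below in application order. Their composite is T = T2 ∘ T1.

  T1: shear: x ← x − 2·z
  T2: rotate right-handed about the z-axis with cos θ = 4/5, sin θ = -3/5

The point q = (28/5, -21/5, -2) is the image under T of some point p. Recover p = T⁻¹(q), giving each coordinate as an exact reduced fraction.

p = (3, 0, -2)

T1 = [1 0 -2 0; 0 1 0 0; 0 0 1 0; 0 0 0 1]
T2·T1 = [4/5 3/5 -8/5 0; -3/5 4/5 6/5 0; 0 0 1 0; 0 0 0 1]
det M = 1; M⁻¹ = [4/5 -3/5 2 0; 3/5 4/5 0 0; 0 0 1 0; 0 0 0 1]
M⁻¹ · (28/5, -21/5, -2)ᵀ = (3, 0, -2)ᵀ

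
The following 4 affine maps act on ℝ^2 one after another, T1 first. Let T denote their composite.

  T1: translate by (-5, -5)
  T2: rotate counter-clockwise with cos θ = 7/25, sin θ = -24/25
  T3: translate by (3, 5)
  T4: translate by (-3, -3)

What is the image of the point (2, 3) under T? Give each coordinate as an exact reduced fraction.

T(p) = (-69/25, 108/25)

T1 translate by (-5, -5): (2, 3) → (-3, -2)
T2 rotate counter-clockwise with cos θ = 7/25, sin θ = -24/25: (-3, -2) → (-69/25, 58/25)
T3 translate by (3, 5): (-69/25, 58/25) → (6/25, 183/25)
T4 translate by (-3, -3): (6/25, 183/25) → (-69/25, 108/25)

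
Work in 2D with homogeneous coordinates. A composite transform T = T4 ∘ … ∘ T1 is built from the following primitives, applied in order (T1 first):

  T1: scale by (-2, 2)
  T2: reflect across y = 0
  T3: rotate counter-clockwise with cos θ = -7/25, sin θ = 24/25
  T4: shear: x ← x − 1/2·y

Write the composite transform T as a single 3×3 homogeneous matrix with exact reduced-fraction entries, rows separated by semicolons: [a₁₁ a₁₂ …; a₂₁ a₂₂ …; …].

T = [38/25 41/25 0; -48/25 14/25 0; 0 0 1]

T1 = [-2 0 0; 0 2 0; 0 0 1]
T2·T1 = [-2 0 0; 0 -2 0; 0 0 1]
T3·…·T1 = [14/25 48/25 0; -48/25 14/25 0; 0 0 1]
T4·…·T1 = [38/25 41/25 0; -48/25 14/25 0; 0 0 1]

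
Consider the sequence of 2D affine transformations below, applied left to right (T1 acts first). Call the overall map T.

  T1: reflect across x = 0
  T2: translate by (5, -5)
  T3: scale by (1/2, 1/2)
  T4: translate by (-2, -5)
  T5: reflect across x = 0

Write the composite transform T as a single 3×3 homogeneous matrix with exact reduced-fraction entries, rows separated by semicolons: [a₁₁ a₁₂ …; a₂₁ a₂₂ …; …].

T1 = [-1 0 0; 0 1 0; 0 0 1]
T2·T1 = [-1 0 5; 0 1 -5; 0 0 1]
T3·…·T1 = [-1/2 0 5/2; 0 1/2 -5/2; 0 0 1]
T4·…·T1 = [-1/2 0 1/2; 0 1/2 -15/2; 0 0 1]
T5·…·T1 = [1/2 0 -1/2; 0 1/2 -15/2; 0 0 1]

T = [1/2 0 -1/2; 0 1/2 -15/2; 0 0 1]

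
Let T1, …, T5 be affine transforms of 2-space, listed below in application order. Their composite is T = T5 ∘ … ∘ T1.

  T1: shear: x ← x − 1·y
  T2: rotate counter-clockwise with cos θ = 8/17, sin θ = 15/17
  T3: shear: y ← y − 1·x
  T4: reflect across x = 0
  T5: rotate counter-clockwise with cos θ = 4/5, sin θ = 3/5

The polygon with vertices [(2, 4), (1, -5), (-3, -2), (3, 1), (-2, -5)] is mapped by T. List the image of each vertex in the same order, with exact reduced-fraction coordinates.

T1 shear: x ← x − 1·y: (2, 4) → (-2, 4); (1, -5) → (6, -5); (-3, -2) → (-1, -2); (3, 1) → (2, 1); (-2, -5) → (3, -5)
T2 rotate counter-clockwise with cos θ = 8/17, sin θ = 15/17: (-2, 4) → (-76/17, 2/17); (6, -5) → (123/17, 50/17); (-1, -2) → (22/17, -31/17); (2, 1) → (1/17, 38/17); (3, -5) → (99/17, 5/17)
T3 shear: y ← y − 1·x: (-76/17, 2/17) → (-76/17, 78/17); (123/17, 50/17) → (123/17, -73/17); (22/17, -31/17) → (22/17, -53/17); (1/17, 38/17) → (1/17, 37/17); (99/17, 5/17) → (99/17, -94/17)
T4 reflect across x = 0: (-76/17, 78/17) → (76/17, 78/17); (123/17, -73/17) → (-123/17, -73/17); (22/17, -53/17) → (-22/17, -53/17); (1/17, 37/17) → (-1/17, 37/17); (99/17, -94/17) → (-99/17, -94/17)
T5 rotate counter-clockwise with cos θ = 4/5, sin θ = 3/5: (76/17, 78/17) → (14/17, 108/17); (-123/17, -73/17) → (-273/85, -661/85); (-22/17, -53/17) → (71/85, -278/85); (-1/17, 37/17) → (-23/17, 29/17); (-99/17, -94/17) → (-114/85, -673/85)

image vertices: (14/17, 108/17), (-273/85, -661/85), (71/85, -278/85), (-23/17, 29/17), (-114/85, -673/85)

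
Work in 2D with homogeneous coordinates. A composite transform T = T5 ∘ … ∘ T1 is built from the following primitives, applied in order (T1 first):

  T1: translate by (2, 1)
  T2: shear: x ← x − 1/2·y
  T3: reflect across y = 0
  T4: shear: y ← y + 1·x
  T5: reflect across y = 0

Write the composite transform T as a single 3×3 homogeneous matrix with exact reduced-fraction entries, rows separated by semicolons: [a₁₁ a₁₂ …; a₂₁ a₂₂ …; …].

T = [1 -1/2 3/2; -1 3/2 -1/2; 0 0 1]

T1 = [1 0 2; 0 1 1; 0 0 1]
T2·T1 = [1 -1/2 3/2; 0 1 1; 0 0 1]
T3·…·T1 = [1 -1/2 3/2; 0 -1 -1; 0 0 1]
T4·…·T1 = [1 -1/2 3/2; 1 -3/2 1/2; 0 0 1]
T5·…·T1 = [1 -1/2 3/2; -1 3/2 -1/2; 0 0 1]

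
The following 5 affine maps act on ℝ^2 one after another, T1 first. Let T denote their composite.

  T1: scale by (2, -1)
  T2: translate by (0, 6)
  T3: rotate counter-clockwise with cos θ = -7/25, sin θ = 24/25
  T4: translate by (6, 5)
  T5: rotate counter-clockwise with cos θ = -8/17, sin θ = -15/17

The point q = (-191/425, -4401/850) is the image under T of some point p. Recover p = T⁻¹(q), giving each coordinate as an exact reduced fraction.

p = (-5/4, 4)

T1 = [2 0 0; 0 -1 0; 0 0 1]
T2·T1 = [2 0 0; 0 -1 6; 0 0 1]
T3·…·T1 = [-14/25 24/25 -144/25; 48/25 7/25 -42/25; 0 0 1]
T4·…·T1 = [-14/25 24/25 6/25; 48/25 7/25 83/25; 0 0 1]
T5·…·T1 = [832/425 -87/425 1197/425; -174/425 -416/425 -754/425; 0 0 1]
det M = -2; M⁻¹ = [208/425 -87/850 -39/25; -87/425 -416/425 -29/25; 0 0 1]
M⁻¹ · (-191/425, -4401/850)ᵀ = (-5/4, 4)ᵀ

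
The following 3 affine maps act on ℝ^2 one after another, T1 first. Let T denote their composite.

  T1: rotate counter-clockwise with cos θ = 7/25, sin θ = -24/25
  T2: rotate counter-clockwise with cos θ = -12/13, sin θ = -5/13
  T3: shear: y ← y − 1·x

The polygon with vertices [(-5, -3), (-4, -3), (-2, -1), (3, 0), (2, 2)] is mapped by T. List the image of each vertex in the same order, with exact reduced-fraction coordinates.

image vertices: (1779/325, -2432/325), (63/13, -79/13), (661/325, -963/325), (-612/325, 1371/325), (-914/325, 1012/325)

T1 rotate counter-clockwise with cos θ = 7/25, sin θ = -24/25: (-5, -3) → (-107/25, 99/25); (-4, -3) → (-4, 3); (-2, -1) → (-38/25, 41/25); (3, 0) → (21/25, -72/25); (2, 2) → (62/25, -34/25)
T2 rotate counter-clockwise with cos θ = -12/13, sin θ = -5/13: (-107/25, 99/25) → (1779/325, -653/325); (-4, 3) → (63/13, -16/13); (-38/25, 41/25) → (661/325, -302/325); (21/25, -72/25) → (-612/325, 759/325); (62/25, -34/25) → (-914/325, 98/325)
T3 shear: y ← y − 1·x: (1779/325, -653/325) → (1779/325, -2432/325); (63/13, -16/13) → (63/13, -79/13); (661/325, -302/325) → (661/325, -963/325); (-612/325, 759/325) → (-612/325, 1371/325); (-914/325, 98/325) → (-914/325, 1012/325)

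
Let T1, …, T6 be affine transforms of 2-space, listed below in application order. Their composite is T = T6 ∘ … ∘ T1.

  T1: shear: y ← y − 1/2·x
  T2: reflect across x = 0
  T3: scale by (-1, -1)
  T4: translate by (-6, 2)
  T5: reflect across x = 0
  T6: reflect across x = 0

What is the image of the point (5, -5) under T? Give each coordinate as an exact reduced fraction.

T1 shear: y ← y − 1/2·x: (5, -5) → (5, -15/2)
T2 reflect across x = 0: (5, -15/2) → (-5, -15/2)
T3 scale by (-1, -1): (-5, -15/2) → (5, 15/2)
T4 translate by (-6, 2): (5, 15/2) → (-1, 19/2)
T5 reflect across x = 0: (-1, 19/2) → (1, 19/2)
T6 reflect across x = 0: (1, 19/2) → (-1, 19/2)

T(p) = (-1, 19/2)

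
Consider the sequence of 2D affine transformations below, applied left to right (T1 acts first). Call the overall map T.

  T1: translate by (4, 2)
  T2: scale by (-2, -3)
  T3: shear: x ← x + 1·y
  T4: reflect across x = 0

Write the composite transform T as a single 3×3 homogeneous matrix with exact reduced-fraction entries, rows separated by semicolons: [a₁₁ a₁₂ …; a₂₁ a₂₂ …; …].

T = [2 3 14; 0 -3 -6; 0 0 1]

T1 = [1 0 4; 0 1 2; 0 0 1]
T2·T1 = [-2 0 -8; 0 -3 -6; 0 0 1]
T3·…·T1 = [-2 -3 -14; 0 -3 -6; 0 0 1]
T4·…·T1 = [2 3 14; 0 -3 -6; 0 0 1]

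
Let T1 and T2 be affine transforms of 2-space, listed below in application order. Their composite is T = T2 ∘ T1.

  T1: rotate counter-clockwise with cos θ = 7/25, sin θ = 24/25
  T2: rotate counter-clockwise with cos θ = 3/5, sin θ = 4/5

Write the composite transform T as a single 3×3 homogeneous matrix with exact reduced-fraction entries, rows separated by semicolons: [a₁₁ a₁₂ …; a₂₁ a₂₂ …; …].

T = [-3/5 -4/5 0; 4/5 -3/5 0; 0 0 1]

T1 = [7/25 -24/25 0; 24/25 7/25 0; 0 0 1]
T2·T1 = [-3/5 -4/5 0; 4/5 -3/5 0; 0 0 1]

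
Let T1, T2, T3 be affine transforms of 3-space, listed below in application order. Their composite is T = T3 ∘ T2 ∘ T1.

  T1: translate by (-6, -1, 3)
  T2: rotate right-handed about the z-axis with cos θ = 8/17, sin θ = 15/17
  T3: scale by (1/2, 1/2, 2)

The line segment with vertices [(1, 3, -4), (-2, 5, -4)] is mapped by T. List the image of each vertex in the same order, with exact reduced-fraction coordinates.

image vertices: (-35/17, -59/34, -2), (-62/17, -44/17, -2)

T1 translate by (-6, -1, 3): (1, 3, -4) → (-5, 2, -1); (-2, 5, -4) → (-8, 4, -1)
T2 rotate right-handed about the z-axis with cos θ = 8/17, sin θ = 15/17: (-5, 2, -1) → (-70/17, -59/17, -1); (-8, 4, -1) → (-124/17, -88/17, -1)
T3 scale by (1/2, 1/2, 2): (-70/17, -59/17, -1) → (-35/17, -59/34, -2); (-124/17, -88/17, -1) → (-62/17, -44/17, -2)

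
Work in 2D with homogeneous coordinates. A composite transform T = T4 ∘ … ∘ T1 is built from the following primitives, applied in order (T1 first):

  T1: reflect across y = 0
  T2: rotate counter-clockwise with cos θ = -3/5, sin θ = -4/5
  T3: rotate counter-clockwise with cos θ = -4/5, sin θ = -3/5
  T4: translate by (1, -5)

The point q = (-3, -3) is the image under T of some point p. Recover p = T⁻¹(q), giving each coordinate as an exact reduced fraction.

p = (2, -4)

T1 = [1 0 0; 0 -1 0; 0 0 1]
T2·T1 = [-3/5 -4/5 0; -4/5 3/5 0; 0 0 1]
T3·…·T1 = [0 1 0; 1 0 0; 0 0 1]
T4·…·T1 = [0 1 1; 1 0 -5; 0 0 1]
det M = -1; M⁻¹ = [0 1 5; 1 0 -1; 0 0 1]
M⁻¹ · (-3, -3)ᵀ = (2, -4)ᵀ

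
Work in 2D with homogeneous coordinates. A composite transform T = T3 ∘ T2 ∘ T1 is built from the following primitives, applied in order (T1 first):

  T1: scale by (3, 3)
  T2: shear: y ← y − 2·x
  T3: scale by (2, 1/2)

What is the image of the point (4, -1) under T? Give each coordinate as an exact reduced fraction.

T(p) = (24, -27/2)

T1 scale by (3, 3): (4, -1) → (12, -3)
T2 shear: y ← y − 2·x: (12, -3) → (12, -27)
T3 scale by (2, 1/2): (12, -27) → (24, -27/2)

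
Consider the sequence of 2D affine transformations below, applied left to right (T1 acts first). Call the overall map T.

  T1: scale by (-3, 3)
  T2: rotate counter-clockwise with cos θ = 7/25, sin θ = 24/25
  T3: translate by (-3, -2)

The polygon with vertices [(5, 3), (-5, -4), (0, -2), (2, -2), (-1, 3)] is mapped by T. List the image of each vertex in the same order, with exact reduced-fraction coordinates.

T1 scale by (-3, 3): (5, 3) → (-15, 9); (-5, -4) → (15, -12); (0, -2) → (0, -6); (2, -2) → (-6, -6); (-1, 3) → (3, 9)
T2 rotate counter-clockwise with cos θ = 7/25, sin θ = 24/25: (-15, 9) → (-321/25, -297/25); (15, -12) → (393/25, 276/25); (0, -6) → (144/25, -42/25); (-6, -6) → (102/25, -186/25); (3, 9) → (-39/5, 27/5)
T3 translate by (-3, -2): (-321/25, -297/25) → (-396/25, -347/25); (393/25, 276/25) → (318/25, 226/25); (144/25, -42/25) → (69/25, -92/25); (102/25, -186/25) → (27/25, -236/25); (-39/5, 27/5) → (-54/5, 17/5)

image vertices: (-396/25, -347/25), (318/25, 226/25), (69/25, -92/25), (27/25, -236/25), (-54/5, 17/5)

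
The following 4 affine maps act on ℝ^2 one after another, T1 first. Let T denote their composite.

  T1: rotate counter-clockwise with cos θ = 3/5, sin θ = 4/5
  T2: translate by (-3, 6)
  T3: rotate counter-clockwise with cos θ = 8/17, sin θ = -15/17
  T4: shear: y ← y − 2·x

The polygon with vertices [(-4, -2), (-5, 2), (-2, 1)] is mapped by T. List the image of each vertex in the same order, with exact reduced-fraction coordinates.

image vertices: (-32/85, 413/85), (-64/85, 826/85), (35/17, 45/17)

T1 rotate counter-clockwise with cos θ = 3/5, sin θ = 4/5: (-4, -2) → (-4/5, -22/5); (-5, 2) → (-23/5, -14/5); (-2, 1) → (-2, -1)
T2 translate by (-3, 6): (-4/5, -22/5) → (-19/5, 8/5); (-23/5, -14/5) → (-38/5, 16/5); (-2, -1) → (-5, 5)
T3 rotate counter-clockwise with cos θ = 8/17, sin θ = -15/17: (-19/5, 8/5) → (-32/85, 349/85); (-38/5, 16/5) → (-64/85, 698/85); (-5, 5) → (35/17, 115/17)
T4 shear: y ← y − 2·x: (-32/85, 349/85) → (-32/85, 413/85); (-64/85, 698/85) → (-64/85, 826/85); (35/17, 115/17) → (35/17, 45/17)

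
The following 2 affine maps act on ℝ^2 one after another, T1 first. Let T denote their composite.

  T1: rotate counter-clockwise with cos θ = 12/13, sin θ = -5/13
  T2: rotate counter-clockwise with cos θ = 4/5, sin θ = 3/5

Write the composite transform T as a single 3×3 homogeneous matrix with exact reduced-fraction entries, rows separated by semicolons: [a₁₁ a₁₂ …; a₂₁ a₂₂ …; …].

T1 = [12/13 5/13 0; -5/13 12/13 0; 0 0 1]
T2·T1 = [63/65 -16/65 0; 16/65 63/65 0; 0 0 1]

T = [63/65 -16/65 0; 16/65 63/65 0; 0 0 1]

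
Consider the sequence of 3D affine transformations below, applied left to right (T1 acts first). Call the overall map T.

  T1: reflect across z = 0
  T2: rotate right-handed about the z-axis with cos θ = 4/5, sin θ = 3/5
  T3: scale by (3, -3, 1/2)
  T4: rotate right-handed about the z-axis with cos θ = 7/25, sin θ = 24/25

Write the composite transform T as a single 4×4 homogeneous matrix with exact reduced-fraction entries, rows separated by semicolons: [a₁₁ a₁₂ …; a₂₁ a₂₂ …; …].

T1 = [1 0 0 0; 0 1 0 0; 0 0 -1 0; 0 0 0 1]
T2·T1 = [4/5 -3/5 0 0; 3/5 4/5 0 0; 0 0 -1 0; 0 0 0 1]
T3·…·T1 = [12/5 -9/5 0 0; -9/5 -12/5 0 0; 0 0 -1/2 0; 0 0 0 1]
T4·…·T1 = [12/5 9/5 0 0; 9/5 -12/5 0 0; 0 0 -1/2 0; 0 0 0 1]

T = [12/5 9/5 0 0; 9/5 -12/5 0 0; 0 0 -1/2 0; 0 0 0 1]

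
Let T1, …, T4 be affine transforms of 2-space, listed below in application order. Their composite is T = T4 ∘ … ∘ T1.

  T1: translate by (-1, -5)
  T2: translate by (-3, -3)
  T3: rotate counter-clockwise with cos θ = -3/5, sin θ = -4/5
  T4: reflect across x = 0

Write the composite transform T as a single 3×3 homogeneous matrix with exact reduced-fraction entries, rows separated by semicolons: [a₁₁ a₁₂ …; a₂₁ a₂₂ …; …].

T = [3/5 -4/5 4; -4/5 -3/5 8; 0 0 1]

T1 = [1 0 -1; 0 1 -5; 0 0 1]
T2·T1 = [1 0 -4; 0 1 -8; 0 0 1]
T3·…·T1 = [-3/5 4/5 -4; -4/5 -3/5 8; 0 0 1]
T4·…·T1 = [3/5 -4/5 4; -4/5 -3/5 8; 0 0 1]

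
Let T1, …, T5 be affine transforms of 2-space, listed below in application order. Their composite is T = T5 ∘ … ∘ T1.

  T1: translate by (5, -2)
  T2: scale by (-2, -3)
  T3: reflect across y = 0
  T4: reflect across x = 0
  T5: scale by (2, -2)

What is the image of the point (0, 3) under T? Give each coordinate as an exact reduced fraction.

T1 translate by (5, -2): (0, 3) → (5, 1)
T2 scale by (-2, -3): (5, 1) → (-10, -3)
T3 reflect across y = 0: (-10, -3) → (-10, 3)
T4 reflect across x = 0: (-10, 3) → (10, 3)
T5 scale by (2, -2): (10, 3) → (20, -6)

T(p) = (20, -6)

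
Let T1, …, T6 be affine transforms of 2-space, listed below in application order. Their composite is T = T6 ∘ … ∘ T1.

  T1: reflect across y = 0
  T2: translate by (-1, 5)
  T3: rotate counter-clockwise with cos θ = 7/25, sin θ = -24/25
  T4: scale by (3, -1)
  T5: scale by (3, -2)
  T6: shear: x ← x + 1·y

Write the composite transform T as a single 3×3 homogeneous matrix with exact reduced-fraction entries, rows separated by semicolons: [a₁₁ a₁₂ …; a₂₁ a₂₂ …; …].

T1 = [1 0 0; 0 -1 0; 0 0 1]
T2·T1 = [1 0 -1; 0 -1 5; 0 0 1]
T3·…·T1 = [7/25 -24/25 113/25; -24/25 -7/25 59/25; 0 0 1]
T4·…·T1 = [21/25 -72/25 339/25; 24/25 7/25 -59/25; 0 0 1]
T5·…·T1 = [63/25 -216/25 1017/25; -48/25 -14/25 118/25; 0 0 1]
T6·…·T1 = [3/5 -46/5 227/5; -48/25 -14/25 118/25; 0 0 1]

T = [3/5 -46/5 227/5; -48/25 -14/25 118/25; 0 0 1]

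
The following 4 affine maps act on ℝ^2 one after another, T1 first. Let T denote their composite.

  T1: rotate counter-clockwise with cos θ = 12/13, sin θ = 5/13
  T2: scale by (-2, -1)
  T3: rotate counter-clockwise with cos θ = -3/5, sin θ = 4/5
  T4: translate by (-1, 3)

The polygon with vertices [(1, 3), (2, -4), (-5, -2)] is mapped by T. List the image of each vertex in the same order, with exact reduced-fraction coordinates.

image vertices: (81/65, 342/65), (47/65, -271/65), (-561/65, 448/65)

T1 rotate counter-clockwise with cos θ = 12/13, sin θ = 5/13: (1, 3) → (-3/13, 41/13); (2, -4) → (44/13, -38/13); (-5, -2) → (-50/13, -49/13)
T2 scale by (-2, -1): (-3/13, 41/13) → (6/13, -41/13); (44/13, -38/13) → (-88/13, 38/13); (-50/13, -49/13) → (100/13, 49/13)
T3 rotate counter-clockwise with cos θ = -3/5, sin θ = 4/5: (6/13, -41/13) → (146/65, 147/65); (-88/13, 38/13) → (112/65, -466/65); (100/13, 49/13) → (-496/65, 253/65)
T4 translate by (-1, 3): (146/65, 147/65) → (81/65, 342/65); (112/65, -466/65) → (47/65, -271/65); (-496/65, 253/65) → (-561/65, 448/65)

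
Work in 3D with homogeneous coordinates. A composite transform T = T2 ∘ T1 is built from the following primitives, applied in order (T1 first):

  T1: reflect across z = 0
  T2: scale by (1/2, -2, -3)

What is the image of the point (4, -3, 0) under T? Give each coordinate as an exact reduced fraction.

T1 reflect across z = 0: (4, -3, 0) → (4, -3, 0)
T2 scale by (1/2, -2, -3): (4, -3, 0) → (2, 6, 0)

T(p) = (2, 6, 0)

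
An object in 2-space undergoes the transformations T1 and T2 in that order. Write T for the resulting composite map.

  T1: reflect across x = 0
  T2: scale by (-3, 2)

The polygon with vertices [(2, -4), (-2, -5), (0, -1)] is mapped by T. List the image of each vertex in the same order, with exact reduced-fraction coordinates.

image vertices: (6, -8), (-6, -10), (0, -2)

T1 reflect across x = 0: (2, -4) → (-2, -4); (-2, -5) → (2, -5); (0, -1) → (0, -1)
T2 scale by (-3, 2): (-2, -4) → (6, -8); (2, -5) → (-6, -10); (0, -1) → (0, -2)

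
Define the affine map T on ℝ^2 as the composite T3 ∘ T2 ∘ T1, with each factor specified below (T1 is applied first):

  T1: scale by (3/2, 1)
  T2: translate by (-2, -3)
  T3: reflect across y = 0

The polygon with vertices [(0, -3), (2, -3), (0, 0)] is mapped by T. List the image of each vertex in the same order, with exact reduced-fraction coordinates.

T1 scale by (3/2, 1): (0, -3) → (0, -3); (2, -3) → (3, -3); (0, 0) → (0, 0)
T2 translate by (-2, -3): (0, -3) → (-2, -6); (3, -3) → (1, -6); (0, 0) → (-2, -3)
T3 reflect across y = 0: (-2, -6) → (-2, 6); (1, -6) → (1, 6); (-2, -3) → (-2, 3)

image vertices: (-2, 6), (1, 6), (-2, 3)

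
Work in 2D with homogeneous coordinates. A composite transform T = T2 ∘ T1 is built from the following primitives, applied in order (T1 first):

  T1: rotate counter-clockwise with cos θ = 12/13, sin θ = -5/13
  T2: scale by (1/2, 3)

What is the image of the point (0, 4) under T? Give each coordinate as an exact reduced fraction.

T(p) = (10/13, 144/13)

T1 rotate counter-clockwise with cos θ = 12/13, sin θ = -5/13: (0, 4) → (20/13, 48/13)
T2 scale by (1/2, 3): (20/13, 48/13) → (10/13, 144/13)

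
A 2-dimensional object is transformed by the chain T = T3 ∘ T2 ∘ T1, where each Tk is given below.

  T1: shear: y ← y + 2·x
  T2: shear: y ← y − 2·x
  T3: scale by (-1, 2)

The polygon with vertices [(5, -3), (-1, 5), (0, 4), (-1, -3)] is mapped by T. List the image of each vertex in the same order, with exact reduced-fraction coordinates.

image vertices: (-5, -6), (1, 10), (0, 8), (1, -6)

T1 shear: y ← y + 2·x: (5, -3) → (5, 7); (-1, 5) → (-1, 3); (0, 4) → (0, 4); (-1, -3) → (-1, -5)
T2 shear: y ← y − 2·x: (5, 7) → (5, -3); (-1, 3) → (-1, 5); (0, 4) → (0, 4); (-1, -5) → (-1, -3)
T3 scale by (-1, 2): (5, -3) → (-5, -6); (-1, 5) → (1, 10); (0, 4) → (0, 8); (-1, -3) → (1, -6)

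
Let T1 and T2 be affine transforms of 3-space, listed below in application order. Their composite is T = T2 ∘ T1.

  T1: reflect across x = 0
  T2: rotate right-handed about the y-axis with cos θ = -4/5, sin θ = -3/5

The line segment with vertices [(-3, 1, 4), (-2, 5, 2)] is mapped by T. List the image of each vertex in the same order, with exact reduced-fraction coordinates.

T1 reflect across x = 0: (-3, 1, 4) → (3, 1, 4); (-2, 5, 2) → (2, 5, 2)
T2 rotate right-handed about the y-axis with cos θ = -4/5, sin θ = -3/5: (3, 1, 4) → (-24/5, 1, -7/5); (2, 5, 2) → (-14/5, 5, -2/5)

image vertices: (-24/5, 1, -7/5), (-14/5, 5, -2/5)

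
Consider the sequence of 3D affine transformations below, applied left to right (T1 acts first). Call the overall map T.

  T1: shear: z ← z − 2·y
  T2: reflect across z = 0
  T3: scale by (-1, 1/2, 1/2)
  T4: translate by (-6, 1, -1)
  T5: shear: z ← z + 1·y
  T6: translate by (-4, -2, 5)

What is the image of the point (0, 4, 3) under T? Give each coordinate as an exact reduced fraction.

T(p) = (-10, 1, 19/2)

T1 shear: z ← z − 2·y: (0, 4, 3) → (0, 4, -5)
T2 reflect across z = 0: (0, 4, -5) → (0, 4, 5)
T3 scale by (-1, 1/2, 1/2): (0, 4, 5) → (0, 2, 5/2)
T4 translate by (-6, 1, -1): (0, 2, 5/2) → (-6, 3, 3/2)
T5 shear: z ← z + 1·y: (-6, 3, 3/2) → (-6, 3, 9/2)
T6 translate by (-4, -2, 5): (-6, 3, 9/2) → (-10, 1, 19/2)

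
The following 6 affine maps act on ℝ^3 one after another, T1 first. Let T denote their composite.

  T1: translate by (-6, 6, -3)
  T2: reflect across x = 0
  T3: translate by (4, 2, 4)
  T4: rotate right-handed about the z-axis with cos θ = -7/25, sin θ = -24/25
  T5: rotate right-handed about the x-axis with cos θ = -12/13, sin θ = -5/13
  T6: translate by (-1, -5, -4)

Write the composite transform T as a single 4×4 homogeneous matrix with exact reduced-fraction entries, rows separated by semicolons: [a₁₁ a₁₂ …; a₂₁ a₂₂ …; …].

T1 = [1 0 0 -6; 0 1 0 6; 0 0 1 -3; 0 0 0 1]
T2·T1 = [-1 0 0 6; 0 1 0 6; 0 0 1 -3; 0 0 0 1]
T3·…·T1 = [-1 0 0 10; 0 1 0 8; 0 0 1 1; 0 0 0 1]
T4·…·T1 = [7/25 24/25 0 122/25; 24/25 -7/25 0 -296/25; 0 0 1 1; 0 0 0 1]
T5·…·T1 = [7/25 24/25 0 122/25; -288/325 84/325 5/13 3677/325; -24/65 7/65 -12/13 236/65; 0 0 0 1]
T6·…·T1 = [7/25 24/25 0 97/25; -288/325 84/325 5/13 2052/325; -24/65 7/65 -12/13 -24/65; 0 0 0 1]

T = [7/25 24/25 0 97/25; -288/325 84/325 5/13 2052/325; -24/65 7/65 -12/13 -24/65; 0 0 0 1]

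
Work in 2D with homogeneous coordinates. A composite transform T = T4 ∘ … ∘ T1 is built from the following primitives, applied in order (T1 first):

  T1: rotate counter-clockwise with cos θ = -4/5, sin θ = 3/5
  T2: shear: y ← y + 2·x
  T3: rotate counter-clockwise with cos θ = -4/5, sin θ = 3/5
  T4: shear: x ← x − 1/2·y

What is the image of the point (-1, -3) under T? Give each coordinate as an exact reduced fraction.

T1 rotate counter-clockwise with cos θ = -4/5, sin θ = 3/5: (-1, -3) → (13/5, 9/5)
T2 shear: y ← y + 2·x: (13/5, 9/5) → (13/5, 7)
T3 rotate counter-clockwise with cos θ = -4/5, sin θ = 3/5: (13/5, 7) → (-157/25, -101/25)
T4 shear: x ← x − 1/2·y: (-157/25, -101/25) → (-213/50, -101/25)

T(p) = (-213/50, -101/25)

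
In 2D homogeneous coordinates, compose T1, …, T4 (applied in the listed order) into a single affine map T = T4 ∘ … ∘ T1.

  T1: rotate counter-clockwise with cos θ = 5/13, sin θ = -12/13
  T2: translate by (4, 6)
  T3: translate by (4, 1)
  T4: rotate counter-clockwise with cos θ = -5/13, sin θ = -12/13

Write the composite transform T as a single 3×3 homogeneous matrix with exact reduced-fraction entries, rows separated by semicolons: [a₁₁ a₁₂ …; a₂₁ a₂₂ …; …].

T = [-1 0 44/13; 0 -1 -131/13; 0 0 1]

T1 = [5/13 12/13 0; -12/13 5/13 0; 0 0 1]
T2·T1 = [5/13 12/13 4; -12/13 5/13 6; 0 0 1]
T3·…·T1 = [5/13 12/13 8; -12/13 5/13 7; 0 0 1]
T4·…·T1 = [-1 0 44/13; 0 -1 -131/13; 0 0 1]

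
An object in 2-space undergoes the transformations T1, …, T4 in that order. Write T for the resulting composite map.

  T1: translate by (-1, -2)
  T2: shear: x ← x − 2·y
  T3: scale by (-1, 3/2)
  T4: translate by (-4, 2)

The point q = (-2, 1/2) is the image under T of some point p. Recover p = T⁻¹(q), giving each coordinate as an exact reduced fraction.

T1 = [1 0 -1; 0 1 -2; 0 0 1]
T2·T1 = [1 -2 3; 0 1 -2; 0 0 1]
T3·…·T1 = [-1 2 -3; 0 3/2 -3; 0 0 1]
T4·…·T1 = [-1 2 -7; 0 3/2 -1; 0 0 1]
det M = -3/2; M⁻¹ = [-1 4/3 -17/3; 0 2/3 2/3; 0 0 1]
M⁻¹ · (-2, 1/2)ᵀ = (-3, 1)ᵀ

p = (-3, 1)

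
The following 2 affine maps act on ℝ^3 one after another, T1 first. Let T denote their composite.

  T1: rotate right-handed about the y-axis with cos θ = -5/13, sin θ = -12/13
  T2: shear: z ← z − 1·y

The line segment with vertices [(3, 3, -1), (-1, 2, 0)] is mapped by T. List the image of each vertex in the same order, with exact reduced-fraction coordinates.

T1 rotate right-handed about the y-axis with cos θ = -5/13, sin θ = -12/13: (3, 3, -1) → (-3/13, 3, 41/13); (-1, 2, 0) → (5/13, 2, -12/13)
T2 shear: z ← z − 1·y: (-3/13, 3, 41/13) → (-3/13, 3, 2/13); (5/13, 2, -12/13) → (5/13, 2, -38/13)

image vertices: (-3/13, 3, 2/13), (5/13, 2, -38/13)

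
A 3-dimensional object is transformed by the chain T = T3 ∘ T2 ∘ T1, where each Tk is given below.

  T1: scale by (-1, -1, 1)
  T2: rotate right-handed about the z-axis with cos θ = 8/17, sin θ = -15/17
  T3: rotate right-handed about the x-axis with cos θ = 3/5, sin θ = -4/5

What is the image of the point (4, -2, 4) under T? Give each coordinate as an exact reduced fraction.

T1 scale by (-1, -1, 1): (4, -2, 4) → (-4, 2, 4)
T2 rotate right-handed about the z-axis with cos θ = 8/17, sin θ = -15/17: (-4, 2, 4) → (-2/17, 76/17, 4)
T3 rotate right-handed about the x-axis with cos θ = 3/5, sin θ = -4/5: (-2/17, 76/17, 4) → (-2/17, 100/17, -20/17)

T(p) = (-2/17, 100/17, -20/17)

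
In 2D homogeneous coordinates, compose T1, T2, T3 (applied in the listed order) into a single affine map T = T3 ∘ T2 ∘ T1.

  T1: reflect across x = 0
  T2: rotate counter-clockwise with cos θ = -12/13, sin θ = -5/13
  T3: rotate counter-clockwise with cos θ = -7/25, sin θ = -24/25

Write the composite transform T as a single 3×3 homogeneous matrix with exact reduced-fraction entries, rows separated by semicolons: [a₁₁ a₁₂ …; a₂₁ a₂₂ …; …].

T1 = [-1 0 0; 0 1 0; 0 0 1]
T2·T1 = [12/13 5/13 0; 5/13 -12/13 0; 0 0 1]
T3·…·T1 = [36/325 -323/325 0; -323/325 -36/325 0; 0 0 1]

T = [36/325 -323/325 0; -323/325 -36/325 0; 0 0 1]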